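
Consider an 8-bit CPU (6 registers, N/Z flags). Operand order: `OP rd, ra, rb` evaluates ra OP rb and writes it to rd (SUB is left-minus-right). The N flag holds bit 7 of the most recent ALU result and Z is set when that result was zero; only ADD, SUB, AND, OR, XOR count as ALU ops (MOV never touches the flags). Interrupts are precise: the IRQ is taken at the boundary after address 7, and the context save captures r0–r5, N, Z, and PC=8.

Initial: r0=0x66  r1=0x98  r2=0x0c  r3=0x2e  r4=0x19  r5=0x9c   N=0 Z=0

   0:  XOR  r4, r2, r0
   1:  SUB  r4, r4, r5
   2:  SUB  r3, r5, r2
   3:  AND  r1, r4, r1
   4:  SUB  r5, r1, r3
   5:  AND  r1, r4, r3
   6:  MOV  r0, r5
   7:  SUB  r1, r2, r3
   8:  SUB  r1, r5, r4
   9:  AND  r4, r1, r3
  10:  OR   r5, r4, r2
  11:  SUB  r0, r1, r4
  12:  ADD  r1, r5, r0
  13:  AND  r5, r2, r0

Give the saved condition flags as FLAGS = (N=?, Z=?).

FLAGS = (N=0, Z=0)

after  0: r0=0x66 r1=0x98 r2=0x0c r3=0x2e r4=0x6a r5=0x9c  N=0 Z=0
after  1: r0=0x66 r1=0x98 r2=0x0c r3=0x2e r4=0xce r5=0x9c  N=1 Z=0
after  2: r0=0x66 r1=0x98 r2=0x0c r3=0x90 r4=0xce r5=0x9c  N=1 Z=0
after  3: r0=0x66 r1=0x88 r2=0x0c r3=0x90 r4=0xce r5=0x9c  N=1 Z=0
after  4: r0=0x66 r1=0x88 r2=0x0c r3=0x90 r4=0xce r5=0xf8  N=1 Z=0
after  5: r0=0x66 r1=0x80 r2=0x0c r3=0x90 r4=0xce r5=0xf8  N=1 Z=0
after  6: r0=0xf8 r1=0x80 r2=0x0c r3=0x90 r4=0xce r5=0xf8  N=1 Z=0
after  7: r0=0xf8 r1=0x7c r2=0x0c r3=0x90 r4=0xce r5=0xf8  N=0 Z=0
-- IRQ taken; context saved, return-PC = 8 --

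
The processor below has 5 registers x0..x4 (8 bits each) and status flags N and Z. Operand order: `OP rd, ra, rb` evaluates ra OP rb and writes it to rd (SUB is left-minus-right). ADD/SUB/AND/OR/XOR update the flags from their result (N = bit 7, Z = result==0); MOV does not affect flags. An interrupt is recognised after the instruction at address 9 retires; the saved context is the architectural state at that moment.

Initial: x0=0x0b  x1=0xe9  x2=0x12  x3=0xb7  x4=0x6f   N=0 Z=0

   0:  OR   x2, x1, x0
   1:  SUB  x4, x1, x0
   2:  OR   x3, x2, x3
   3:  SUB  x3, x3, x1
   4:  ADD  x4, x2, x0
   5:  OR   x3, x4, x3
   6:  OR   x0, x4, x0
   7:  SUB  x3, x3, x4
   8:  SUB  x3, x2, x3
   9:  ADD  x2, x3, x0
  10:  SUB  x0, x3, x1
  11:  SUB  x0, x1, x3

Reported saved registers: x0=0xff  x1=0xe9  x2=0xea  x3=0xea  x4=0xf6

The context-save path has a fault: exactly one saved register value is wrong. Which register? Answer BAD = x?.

BAD = x3

after  0: x0=0x0b x1=0xe9 x2=0xeb x3=0xb7 x4=0x6f  N=1 Z=0
after  1: x0=0x0b x1=0xe9 x2=0xeb x3=0xb7 x4=0xde  N=1 Z=0
after  2: x0=0x0b x1=0xe9 x2=0xeb x3=0xff x4=0xde  N=1 Z=0
after  3: x0=0x0b x1=0xe9 x2=0xeb x3=0x16 x4=0xde  N=0 Z=0
after  4: x0=0x0b x1=0xe9 x2=0xeb x3=0x16 x4=0xf6  N=1 Z=0
after  5: x0=0x0b x1=0xe9 x2=0xeb x3=0xf6 x4=0xf6  N=1 Z=0
after  6: x0=0xff x1=0xe9 x2=0xeb x3=0xf6 x4=0xf6  N=1 Z=0
after  7: x0=0xff x1=0xe9 x2=0xeb x3=0x00 x4=0xf6  N=0 Z=1
after  8: x0=0xff x1=0xe9 x2=0xeb x3=0xeb x4=0xf6  N=1 Z=0
after  9: x0=0xff x1=0xe9 x2=0xea x3=0xeb x4=0xf6  N=1 Z=0
-- IRQ taken; context saved, return-PC = 10 --
mismatch: x3: reported 0xea vs actual 0xeb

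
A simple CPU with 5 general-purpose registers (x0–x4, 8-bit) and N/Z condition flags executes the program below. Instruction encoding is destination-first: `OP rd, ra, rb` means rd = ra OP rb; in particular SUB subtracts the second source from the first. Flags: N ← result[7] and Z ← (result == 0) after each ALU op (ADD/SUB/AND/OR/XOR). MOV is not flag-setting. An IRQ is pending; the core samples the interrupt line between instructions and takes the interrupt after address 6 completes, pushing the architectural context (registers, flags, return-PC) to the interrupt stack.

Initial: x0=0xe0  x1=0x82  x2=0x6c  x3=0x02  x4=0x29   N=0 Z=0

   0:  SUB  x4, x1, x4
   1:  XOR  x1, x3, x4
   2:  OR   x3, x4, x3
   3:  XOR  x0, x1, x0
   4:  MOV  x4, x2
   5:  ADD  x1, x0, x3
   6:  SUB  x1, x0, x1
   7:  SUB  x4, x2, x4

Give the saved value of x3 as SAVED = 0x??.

SAVED = 0x5b

after  0: x0=0xe0 x1=0x82 x2=0x6c x3=0x02 x4=0x59  N=0 Z=0
after  1: x0=0xe0 x1=0x5b x2=0x6c x3=0x02 x4=0x59  N=0 Z=0
after  2: x0=0xe0 x1=0x5b x2=0x6c x3=0x5b x4=0x59  N=0 Z=0
after  3: x0=0xbb x1=0x5b x2=0x6c x3=0x5b x4=0x59  N=1 Z=0
after  4: x0=0xbb x1=0x5b x2=0x6c x3=0x5b x4=0x6c  N=1 Z=0
after  5: x0=0xbb x1=0x16 x2=0x6c x3=0x5b x4=0x6c  N=0 Z=0
after  6: x0=0xbb x1=0xa5 x2=0x6c x3=0x5b x4=0x6c  N=1 Z=0
-- IRQ taken; context saved, return-PC = 7 --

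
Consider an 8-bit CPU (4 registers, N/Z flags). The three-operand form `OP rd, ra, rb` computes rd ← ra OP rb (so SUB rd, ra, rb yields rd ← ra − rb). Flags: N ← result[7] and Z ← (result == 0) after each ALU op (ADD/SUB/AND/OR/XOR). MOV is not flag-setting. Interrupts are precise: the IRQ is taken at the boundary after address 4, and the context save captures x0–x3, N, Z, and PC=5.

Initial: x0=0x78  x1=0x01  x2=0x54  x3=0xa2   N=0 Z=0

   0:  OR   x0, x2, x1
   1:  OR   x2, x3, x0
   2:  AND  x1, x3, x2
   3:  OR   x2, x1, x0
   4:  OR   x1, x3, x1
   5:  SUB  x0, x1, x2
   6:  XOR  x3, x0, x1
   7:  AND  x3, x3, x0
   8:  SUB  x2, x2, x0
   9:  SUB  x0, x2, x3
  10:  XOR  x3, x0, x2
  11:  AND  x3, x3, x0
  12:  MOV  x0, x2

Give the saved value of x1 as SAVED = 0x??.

SAVED = 0xa2

after  0: x0=0x55 x1=0x01 x2=0x54 x3=0xa2  N=0 Z=0
after  1: x0=0x55 x1=0x01 x2=0xf7 x3=0xa2  N=1 Z=0
after  2: x0=0x55 x1=0xa2 x2=0xf7 x3=0xa2  N=1 Z=0
after  3: x0=0x55 x1=0xa2 x2=0xf7 x3=0xa2  N=1 Z=0
after  4: x0=0x55 x1=0xa2 x2=0xf7 x3=0xa2  N=1 Z=0
-- IRQ taken; context saved, return-PC = 5 --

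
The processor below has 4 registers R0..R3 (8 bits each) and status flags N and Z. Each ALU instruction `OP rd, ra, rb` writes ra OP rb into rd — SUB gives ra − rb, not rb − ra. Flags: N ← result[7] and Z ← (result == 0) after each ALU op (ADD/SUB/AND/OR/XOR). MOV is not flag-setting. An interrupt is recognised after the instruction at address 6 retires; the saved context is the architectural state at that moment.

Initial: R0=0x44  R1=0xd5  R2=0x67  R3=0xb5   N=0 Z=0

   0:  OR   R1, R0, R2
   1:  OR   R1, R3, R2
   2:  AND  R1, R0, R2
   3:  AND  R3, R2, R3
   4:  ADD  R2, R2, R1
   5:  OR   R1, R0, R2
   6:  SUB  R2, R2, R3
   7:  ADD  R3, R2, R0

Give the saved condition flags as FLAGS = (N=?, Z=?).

after  0: R0=0x44 R1=0x67 R2=0x67 R3=0xb5  N=0 Z=0
after  1: R0=0x44 R1=0xf7 R2=0x67 R3=0xb5  N=1 Z=0
after  2: R0=0x44 R1=0x44 R2=0x67 R3=0xb5  N=0 Z=0
after  3: R0=0x44 R1=0x44 R2=0x67 R3=0x25  N=0 Z=0
after  4: R0=0x44 R1=0x44 R2=0xab R3=0x25  N=1 Z=0
after  5: R0=0x44 R1=0xef R2=0xab R3=0x25  N=1 Z=0
after  6: R0=0x44 R1=0xef R2=0x86 R3=0x25  N=1 Z=0
-- IRQ taken; context saved, return-PC = 7 --

FLAGS = (N=1, Z=0)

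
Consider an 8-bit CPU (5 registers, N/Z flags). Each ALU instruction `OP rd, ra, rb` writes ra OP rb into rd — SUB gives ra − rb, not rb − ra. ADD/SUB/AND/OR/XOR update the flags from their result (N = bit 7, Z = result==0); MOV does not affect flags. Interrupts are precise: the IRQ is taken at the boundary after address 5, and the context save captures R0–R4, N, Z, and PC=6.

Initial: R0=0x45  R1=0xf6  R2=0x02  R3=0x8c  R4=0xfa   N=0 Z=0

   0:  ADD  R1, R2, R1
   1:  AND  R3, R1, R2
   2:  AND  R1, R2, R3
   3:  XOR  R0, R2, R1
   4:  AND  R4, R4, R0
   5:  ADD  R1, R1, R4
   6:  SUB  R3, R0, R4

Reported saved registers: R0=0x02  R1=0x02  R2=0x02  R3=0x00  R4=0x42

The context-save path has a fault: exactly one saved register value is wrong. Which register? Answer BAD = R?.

after  0: R0=0x45 R1=0xf8 R2=0x02 R3=0x8c R4=0xfa  N=1 Z=0
after  1: R0=0x45 R1=0xf8 R2=0x02 R3=0x00 R4=0xfa  N=0 Z=1
after  2: R0=0x45 R1=0x00 R2=0x02 R3=0x00 R4=0xfa  N=0 Z=1
after  3: R0=0x02 R1=0x00 R2=0x02 R3=0x00 R4=0xfa  N=0 Z=0
after  4: R0=0x02 R1=0x00 R2=0x02 R3=0x00 R4=0x02  N=0 Z=0
after  5: R0=0x02 R1=0x02 R2=0x02 R3=0x00 R4=0x02  N=0 Z=0
-- IRQ taken; context saved, return-PC = 6 --
mismatch: R4: reported 0x42 vs actual 0x02

BAD = R4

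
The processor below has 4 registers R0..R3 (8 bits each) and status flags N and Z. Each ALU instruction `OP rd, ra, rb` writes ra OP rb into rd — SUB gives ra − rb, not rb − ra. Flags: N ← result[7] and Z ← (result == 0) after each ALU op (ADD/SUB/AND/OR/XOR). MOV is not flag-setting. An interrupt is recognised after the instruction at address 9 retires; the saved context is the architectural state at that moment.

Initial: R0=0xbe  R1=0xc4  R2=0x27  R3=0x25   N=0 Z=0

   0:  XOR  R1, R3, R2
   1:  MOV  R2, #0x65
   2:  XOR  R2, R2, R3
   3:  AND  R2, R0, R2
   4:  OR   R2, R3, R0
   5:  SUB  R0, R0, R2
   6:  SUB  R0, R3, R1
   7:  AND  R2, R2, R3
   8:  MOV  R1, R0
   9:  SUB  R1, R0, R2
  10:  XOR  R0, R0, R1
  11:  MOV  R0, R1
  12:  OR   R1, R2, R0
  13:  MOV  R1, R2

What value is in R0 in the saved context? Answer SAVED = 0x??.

SAVED = 0x23

after  0: R0=0xbe R1=0x02 R2=0x27 R3=0x25  N=0 Z=0
after  1: R0=0xbe R1=0x02 R2=0x65 R3=0x25  N=0 Z=0
after  2: R0=0xbe R1=0x02 R2=0x40 R3=0x25  N=0 Z=0
after  3: R0=0xbe R1=0x02 R2=0x00 R3=0x25  N=0 Z=1
after  4: R0=0xbe R1=0x02 R2=0xbf R3=0x25  N=1 Z=0
after  5: R0=0xff R1=0x02 R2=0xbf R3=0x25  N=1 Z=0
after  6: R0=0x23 R1=0x02 R2=0xbf R3=0x25  N=0 Z=0
after  7: R0=0x23 R1=0x02 R2=0x25 R3=0x25  N=0 Z=0
after  8: R0=0x23 R1=0x23 R2=0x25 R3=0x25  N=0 Z=0
after  9: R0=0x23 R1=0xfe R2=0x25 R3=0x25  N=1 Z=0
-- IRQ taken; context saved, return-PC = 10 --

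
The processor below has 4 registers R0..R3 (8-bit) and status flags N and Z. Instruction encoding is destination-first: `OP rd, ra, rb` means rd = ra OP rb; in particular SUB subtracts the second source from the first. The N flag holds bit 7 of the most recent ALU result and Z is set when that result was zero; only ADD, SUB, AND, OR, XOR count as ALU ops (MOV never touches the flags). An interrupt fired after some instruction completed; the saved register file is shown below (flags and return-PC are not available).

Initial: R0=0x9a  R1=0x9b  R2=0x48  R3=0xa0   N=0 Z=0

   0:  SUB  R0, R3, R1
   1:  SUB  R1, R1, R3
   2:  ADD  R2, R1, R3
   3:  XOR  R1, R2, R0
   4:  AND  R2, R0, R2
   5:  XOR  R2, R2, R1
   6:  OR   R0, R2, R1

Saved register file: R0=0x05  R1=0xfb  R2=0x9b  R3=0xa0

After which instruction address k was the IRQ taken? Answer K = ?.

after  0: R0=0x05 R1=0x9b R2=0x48 R3=0xa0  N=0 Z=0
after  1: R0=0x05 R1=0xfb R2=0x48 R3=0xa0  N=1 Z=0
after  2: R0=0x05 R1=0xfb R2=0x9b R3=0xa0  N=1 Z=0
-- IRQ taken; context saved, return-PC = 3 --

K = 2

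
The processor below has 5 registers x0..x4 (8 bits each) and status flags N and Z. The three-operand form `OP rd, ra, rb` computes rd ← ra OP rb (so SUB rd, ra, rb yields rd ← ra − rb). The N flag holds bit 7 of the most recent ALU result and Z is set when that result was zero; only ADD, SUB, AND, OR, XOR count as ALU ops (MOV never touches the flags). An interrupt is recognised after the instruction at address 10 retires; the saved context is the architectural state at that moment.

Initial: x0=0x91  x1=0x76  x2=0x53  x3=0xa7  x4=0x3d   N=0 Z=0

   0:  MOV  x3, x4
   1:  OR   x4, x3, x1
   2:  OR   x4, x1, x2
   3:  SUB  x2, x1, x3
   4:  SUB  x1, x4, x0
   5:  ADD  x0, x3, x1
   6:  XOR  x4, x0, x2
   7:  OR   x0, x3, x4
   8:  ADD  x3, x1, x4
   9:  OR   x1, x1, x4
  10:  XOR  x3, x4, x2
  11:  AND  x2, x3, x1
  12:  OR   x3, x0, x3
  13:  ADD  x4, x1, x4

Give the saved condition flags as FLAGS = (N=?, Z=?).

FLAGS = (N=0, Z=0)

after  0: x0=0x91 x1=0x76 x2=0x53 x3=0x3d x4=0x3d  N=0 Z=0
after  1: x0=0x91 x1=0x76 x2=0x53 x3=0x3d x4=0x7f  N=0 Z=0
after  2: x0=0x91 x1=0x76 x2=0x53 x3=0x3d x4=0x77  N=0 Z=0
after  3: x0=0x91 x1=0x76 x2=0x39 x3=0x3d x4=0x77  N=0 Z=0
after  4: x0=0x91 x1=0xe6 x2=0x39 x3=0x3d x4=0x77  N=1 Z=0
after  5: x0=0x23 x1=0xe6 x2=0x39 x3=0x3d x4=0x77  N=0 Z=0
after  6: x0=0x23 x1=0xe6 x2=0x39 x3=0x3d x4=0x1a  N=0 Z=0
after  7: x0=0x3f x1=0xe6 x2=0x39 x3=0x3d x4=0x1a  N=0 Z=0
after  8: x0=0x3f x1=0xe6 x2=0x39 x3=0x00 x4=0x1a  N=0 Z=1
after  9: x0=0x3f x1=0xfe x2=0x39 x3=0x00 x4=0x1a  N=1 Z=0
after 10: x0=0x3f x1=0xfe x2=0x39 x3=0x23 x4=0x1a  N=0 Z=0
-- IRQ taken; context saved, return-PC = 11 --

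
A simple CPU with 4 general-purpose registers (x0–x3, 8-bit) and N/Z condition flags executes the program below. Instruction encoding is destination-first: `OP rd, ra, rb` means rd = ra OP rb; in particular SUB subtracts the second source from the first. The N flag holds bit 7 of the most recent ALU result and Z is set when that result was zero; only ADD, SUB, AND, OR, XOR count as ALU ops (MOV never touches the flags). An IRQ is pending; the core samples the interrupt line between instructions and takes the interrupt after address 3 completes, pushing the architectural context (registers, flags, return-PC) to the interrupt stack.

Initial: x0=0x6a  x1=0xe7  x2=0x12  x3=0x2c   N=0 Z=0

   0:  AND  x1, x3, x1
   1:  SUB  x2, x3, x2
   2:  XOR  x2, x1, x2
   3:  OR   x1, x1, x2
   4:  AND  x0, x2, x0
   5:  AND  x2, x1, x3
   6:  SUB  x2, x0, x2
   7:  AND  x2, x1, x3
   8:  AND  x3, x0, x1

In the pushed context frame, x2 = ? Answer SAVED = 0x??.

SAVED = 0x3e

after  0: x0=0x6a x1=0x24 x2=0x12 x3=0x2c  N=0 Z=0
after  1: x0=0x6a x1=0x24 x2=0x1a x3=0x2c  N=0 Z=0
after  2: x0=0x6a x1=0x24 x2=0x3e x3=0x2c  N=0 Z=0
after  3: x0=0x6a x1=0x3e x2=0x3e x3=0x2c  N=0 Z=0
-- IRQ taken; context saved, return-PC = 4 --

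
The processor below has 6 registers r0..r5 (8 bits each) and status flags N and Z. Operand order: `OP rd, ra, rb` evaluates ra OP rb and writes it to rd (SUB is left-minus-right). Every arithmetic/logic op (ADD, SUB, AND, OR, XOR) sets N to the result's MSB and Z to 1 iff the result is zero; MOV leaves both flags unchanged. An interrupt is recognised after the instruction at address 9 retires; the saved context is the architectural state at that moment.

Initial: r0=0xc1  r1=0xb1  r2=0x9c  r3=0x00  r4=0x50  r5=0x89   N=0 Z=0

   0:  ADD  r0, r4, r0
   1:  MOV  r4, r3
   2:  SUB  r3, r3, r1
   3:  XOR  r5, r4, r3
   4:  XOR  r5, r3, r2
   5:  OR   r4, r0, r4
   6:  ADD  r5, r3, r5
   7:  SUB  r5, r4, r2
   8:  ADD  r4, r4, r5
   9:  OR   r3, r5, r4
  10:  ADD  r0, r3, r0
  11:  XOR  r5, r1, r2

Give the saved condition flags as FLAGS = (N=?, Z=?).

after  0: r0=0x11 r1=0xb1 r2=0x9c r3=0x00 r4=0x50 r5=0x89  N=0 Z=0
after  1: r0=0x11 r1=0xb1 r2=0x9c r3=0x00 r4=0x00 r5=0x89  N=0 Z=0
after  2: r0=0x11 r1=0xb1 r2=0x9c r3=0x4f r4=0x00 r5=0x89  N=0 Z=0
after  3: r0=0x11 r1=0xb1 r2=0x9c r3=0x4f r4=0x00 r5=0x4f  N=0 Z=0
after  4: r0=0x11 r1=0xb1 r2=0x9c r3=0x4f r4=0x00 r5=0xd3  N=1 Z=0
after  5: r0=0x11 r1=0xb1 r2=0x9c r3=0x4f r4=0x11 r5=0xd3  N=0 Z=0
after  6: r0=0x11 r1=0xb1 r2=0x9c r3=0x4f r4=0x11 r5=0x22  N=0 Z=0
after  7: r0=0x11 r1=0xb1 r2=0x9c r3=0x4f r4=0x11 r5=0x75  N=0 Z=0
after  8: r0=0x11 r1=0xb1 r2=0x9c r3=0x4f r4=0x86 r5=0x75  N=1 Z=0
after  9: r0=0x11 r1=0xb1 r2=0x9c r3=0xf7 r4=0x86 r5=0x75  N=1 Z=0
-- IRQ taken; context saved, return-PC = 10 --

FLAGS = (N=1, Z=0)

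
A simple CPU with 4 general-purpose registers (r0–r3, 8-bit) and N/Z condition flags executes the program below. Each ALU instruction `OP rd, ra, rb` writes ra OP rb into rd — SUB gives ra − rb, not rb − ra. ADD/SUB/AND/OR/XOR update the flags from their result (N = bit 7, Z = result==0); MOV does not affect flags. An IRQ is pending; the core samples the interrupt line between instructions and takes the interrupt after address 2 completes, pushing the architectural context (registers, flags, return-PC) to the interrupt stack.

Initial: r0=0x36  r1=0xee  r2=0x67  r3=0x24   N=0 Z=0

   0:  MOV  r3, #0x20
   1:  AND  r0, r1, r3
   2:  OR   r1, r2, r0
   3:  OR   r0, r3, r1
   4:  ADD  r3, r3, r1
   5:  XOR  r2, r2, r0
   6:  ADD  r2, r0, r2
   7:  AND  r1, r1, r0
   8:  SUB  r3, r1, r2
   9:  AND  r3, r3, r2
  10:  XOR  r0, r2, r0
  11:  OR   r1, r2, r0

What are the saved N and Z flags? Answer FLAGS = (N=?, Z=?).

after  0: r0=0x36 r1=0xee r2=0x67 r3=0x20  N=0 Z=0
after  1: r0=0x20 r1=0xee r2=0x67 r3=0x20  N=0 Z=0
after  2: r0=0x20 r1=0x67 r2=0x67 r3=0x20  N=0 Z=0
-- IRQ taken; context saved, return-PC = 3 --

FLAGS = (N=0, Z=0)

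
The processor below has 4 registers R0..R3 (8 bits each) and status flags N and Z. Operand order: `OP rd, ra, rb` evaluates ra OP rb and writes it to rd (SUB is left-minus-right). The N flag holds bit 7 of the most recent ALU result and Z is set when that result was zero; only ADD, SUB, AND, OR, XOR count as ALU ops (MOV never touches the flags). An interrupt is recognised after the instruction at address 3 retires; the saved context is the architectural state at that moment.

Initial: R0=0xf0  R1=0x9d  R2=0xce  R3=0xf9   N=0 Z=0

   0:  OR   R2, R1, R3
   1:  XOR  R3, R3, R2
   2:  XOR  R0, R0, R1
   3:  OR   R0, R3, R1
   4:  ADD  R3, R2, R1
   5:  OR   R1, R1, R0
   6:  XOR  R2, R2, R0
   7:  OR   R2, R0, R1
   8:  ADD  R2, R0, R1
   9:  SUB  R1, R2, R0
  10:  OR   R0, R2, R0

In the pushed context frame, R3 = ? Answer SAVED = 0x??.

SAVED = 0x04

after  0: R0=0xf0 R1=0x9d R2=0xfd R3=0xf9  N=1 Z=0
after  1: R0=0xf0 R1=0x9d R2=0xfd R3=0x04  N=0 Z=0
after  2: R0=0x6d R1=0x9d R2=0xfd R3=0x04  N=0 Z=0
after  3: R0=0x9d R1=0x9d R2=0xfd R3=0x04  N=1 Z=0
-- IRQ taken; context saved, return-PC = 4 --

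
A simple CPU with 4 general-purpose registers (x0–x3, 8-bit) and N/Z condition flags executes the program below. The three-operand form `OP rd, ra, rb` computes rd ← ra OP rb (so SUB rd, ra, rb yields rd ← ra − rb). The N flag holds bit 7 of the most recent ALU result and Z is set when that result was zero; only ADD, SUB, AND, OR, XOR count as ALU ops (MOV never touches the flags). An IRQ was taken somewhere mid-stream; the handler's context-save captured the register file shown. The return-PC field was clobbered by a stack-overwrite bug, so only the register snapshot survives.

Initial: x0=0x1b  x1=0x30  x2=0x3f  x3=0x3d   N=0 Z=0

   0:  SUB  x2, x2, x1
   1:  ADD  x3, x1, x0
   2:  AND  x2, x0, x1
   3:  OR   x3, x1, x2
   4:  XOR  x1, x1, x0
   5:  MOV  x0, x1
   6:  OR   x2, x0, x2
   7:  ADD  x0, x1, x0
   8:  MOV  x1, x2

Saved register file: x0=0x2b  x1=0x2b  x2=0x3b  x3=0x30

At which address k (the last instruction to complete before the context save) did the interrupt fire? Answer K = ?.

after  0: x0=0x1b x1=0x30 x2=0x0f x3=0x3d  N=0 Z=0
after  1: x0=0x1b x1=0x30 x2=0x0f x3=0x4b  N=0 Z=0
after  2: x0=0x1b x1=0x30 x2=0x10 x3=0x4b  N=0 Z=0
after  3: x0=0x1b x1=0x30 x2=0x10 x3=0x30  N=0 Z=0
after  4: x0=0x1b x1=0x2b x2=0x10 x3=0x30  N=0 Z=0
after  5: x0=0x2b x1=0x2b x2=0x10 x3=0x30  N=0 Z=0
after  6: x0=0x2b x1=0x2b x2=0x3b x3=0x30  N=0 Z=0
-- IRQ taken; context saved, return-PC = 7 --

K = 6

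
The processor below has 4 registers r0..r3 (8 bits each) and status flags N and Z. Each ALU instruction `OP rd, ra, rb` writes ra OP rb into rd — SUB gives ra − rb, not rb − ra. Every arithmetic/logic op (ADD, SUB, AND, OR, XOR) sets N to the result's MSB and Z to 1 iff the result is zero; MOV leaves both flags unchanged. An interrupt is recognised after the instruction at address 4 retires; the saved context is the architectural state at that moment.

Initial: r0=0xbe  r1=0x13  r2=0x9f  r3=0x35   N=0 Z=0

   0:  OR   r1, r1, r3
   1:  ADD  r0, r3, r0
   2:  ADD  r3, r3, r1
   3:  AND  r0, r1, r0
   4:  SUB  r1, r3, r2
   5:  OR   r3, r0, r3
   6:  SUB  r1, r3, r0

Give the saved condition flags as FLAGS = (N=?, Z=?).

after  0: r0=0xbe r1=0x37 r2=0x9f r3=0x35  N=0 Z=0
after  1: r0=0xf3 r1=0x37 r2=0x9f r3=0x35  N=1 Z=0
after  2: r0=0xf3 r1=0x37 r2=0x9f r3=0x6c  N=0 Z=0
after  3: r0=0x33 r1=0x37 r2=0x9f r3=0x6c  N=0 Z=0
after  4: r0=0x33 r1=0xcd r2=0x9f r3=0x6c  N=1 Z=0
-- IRQ taken; context saved, return-PC = 5 --

FLAGS = (N=1, Z=0)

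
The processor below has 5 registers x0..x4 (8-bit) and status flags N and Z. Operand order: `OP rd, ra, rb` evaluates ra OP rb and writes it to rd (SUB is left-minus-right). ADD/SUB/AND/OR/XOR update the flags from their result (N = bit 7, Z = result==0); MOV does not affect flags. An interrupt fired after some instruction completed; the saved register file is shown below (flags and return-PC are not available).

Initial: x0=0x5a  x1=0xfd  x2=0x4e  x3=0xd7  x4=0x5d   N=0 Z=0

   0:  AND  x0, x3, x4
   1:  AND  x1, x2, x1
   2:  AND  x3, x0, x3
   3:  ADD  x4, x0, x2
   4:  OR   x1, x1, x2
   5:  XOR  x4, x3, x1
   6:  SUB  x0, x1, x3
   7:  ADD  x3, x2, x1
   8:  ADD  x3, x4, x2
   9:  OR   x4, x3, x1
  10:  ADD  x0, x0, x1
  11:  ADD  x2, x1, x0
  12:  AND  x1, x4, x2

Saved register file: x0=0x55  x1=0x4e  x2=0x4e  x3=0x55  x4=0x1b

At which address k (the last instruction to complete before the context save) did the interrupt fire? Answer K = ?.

after  0: x0=0x55 x1=0xfd x2=0x4e x3=0xd7 x4=0x5d  N=0 Z=0
after  1: x0=0x55 x1=0x4c x2=0x4e x3=0xd7 x4=0x5d  N=0 Z=0
after  2: x0=0x55 x1=0x4c x2=0x4e x3=0x55 x4=0x5d  N=0 Z=0
after  3: x0=0x55 x1=0x4c x2=0x4e x3=0x55 x4=0xa3  N=1 Z=0
after  4: x0=0x55 x1=0x4e x2=0x4e x3=0x55 x4=0xa3  N=0 Z=0
after  5: x0=0x55 x1=0x4e x2=0x4e x3=0x55 x4=0x1b  N=0 Z=0
-- IRQ taken; context saved, return-PC = 6 --

K = 5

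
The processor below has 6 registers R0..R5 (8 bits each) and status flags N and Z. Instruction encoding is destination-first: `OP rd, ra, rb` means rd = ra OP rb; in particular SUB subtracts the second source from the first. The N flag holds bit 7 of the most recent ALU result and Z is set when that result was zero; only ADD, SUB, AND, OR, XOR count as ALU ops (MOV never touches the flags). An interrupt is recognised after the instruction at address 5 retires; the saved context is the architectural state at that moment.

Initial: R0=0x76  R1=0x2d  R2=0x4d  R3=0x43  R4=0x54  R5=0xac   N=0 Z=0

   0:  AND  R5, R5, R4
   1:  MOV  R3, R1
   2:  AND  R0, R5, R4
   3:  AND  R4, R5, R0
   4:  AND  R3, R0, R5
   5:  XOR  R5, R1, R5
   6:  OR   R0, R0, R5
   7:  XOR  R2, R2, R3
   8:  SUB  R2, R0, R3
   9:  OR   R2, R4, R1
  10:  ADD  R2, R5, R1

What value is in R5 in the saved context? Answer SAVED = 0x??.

after  0: R0=0x76 R1=0x2d R2=0x4d R3=0x43 R4=0x54 R5=0x04  N=0 Z=0
after  1: R0=0x76 R1=0x2d R2=0x4d R3=0x2d R4=0x54 R5=0x04  N=0 Z=0
after  2: R0=0x04 R1=0x2d R2=0x4d R3=0x2d R4=0x54 R5=0x04  N=0 Z=0
after  3: R0=0x04 R1=0x2d R2=0x4d R3=0x2d R4=0x04 R5=0x04  N=0 Z=0
after  4: R0=0x04 R1=0x2d R2=0x4d R3=0x04 R4=0x04 R5=0x04  N=0 Z=0
after  5: R0=0x04 R1=0x2d R2=0x4d R3=0x04 R4=0x04 R5=0x29  N=0 Z=0
-- IRQ taken; context saved, return-PC = 6 --

SAVED = 0x29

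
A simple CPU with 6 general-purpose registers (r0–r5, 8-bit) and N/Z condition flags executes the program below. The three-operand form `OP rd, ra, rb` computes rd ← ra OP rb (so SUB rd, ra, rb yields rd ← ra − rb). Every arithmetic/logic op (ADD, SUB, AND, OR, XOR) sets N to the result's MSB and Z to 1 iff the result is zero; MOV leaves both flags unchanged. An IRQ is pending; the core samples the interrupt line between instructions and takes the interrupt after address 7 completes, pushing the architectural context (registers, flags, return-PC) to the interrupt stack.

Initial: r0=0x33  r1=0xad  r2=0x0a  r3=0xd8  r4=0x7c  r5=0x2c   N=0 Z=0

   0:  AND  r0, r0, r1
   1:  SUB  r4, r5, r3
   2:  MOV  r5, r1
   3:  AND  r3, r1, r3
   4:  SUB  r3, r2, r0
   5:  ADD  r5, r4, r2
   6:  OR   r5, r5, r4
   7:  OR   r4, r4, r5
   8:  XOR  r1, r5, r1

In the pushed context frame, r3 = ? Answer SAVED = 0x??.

SAVED = 0xe9

after  0: r0=0x21 r1=0xad r2=0x0a r3=0xd8 r4=0x7c r5=0x2c  N=0 Z=0
after  1: r0=0x21 r1=0xad r2=0x0a r3=0xd8 r4=0x54 r5=0x2c  N=0 Z=0
after  2: r0=0x21 r1=0xad r2=0x0a r3=0xd8 r4=0x54 r5=0xad  N=0 Z=0
after  3: r0=0x21 r1=0xad r2=0x0a r3=0x88 r4=0x54 r5=0xad  N=1 Z=0
after  4: r0=0x21 r1=0xad r2=0x0a r3=0xe9 r4=0x54 r5=0xad  N=1 Z=0
after  5: r0=0x21 r1=0xad r2=0x0a r3=0xe9 r4=0x54 r5=0x5e  N=0 Z=0
after  6: r0=0x21 r1=0xad r2=0x0a r3=0xe9 r4=0x54 r5=0x5e  N=0 Z=0
after  7: r0=0x21 r1=0xad r2=0x0a r3=0xe9 r4=0x5e r5=0x5e  N=0 Z=0
-- IRQ taken; context saved, return-PC = 8 --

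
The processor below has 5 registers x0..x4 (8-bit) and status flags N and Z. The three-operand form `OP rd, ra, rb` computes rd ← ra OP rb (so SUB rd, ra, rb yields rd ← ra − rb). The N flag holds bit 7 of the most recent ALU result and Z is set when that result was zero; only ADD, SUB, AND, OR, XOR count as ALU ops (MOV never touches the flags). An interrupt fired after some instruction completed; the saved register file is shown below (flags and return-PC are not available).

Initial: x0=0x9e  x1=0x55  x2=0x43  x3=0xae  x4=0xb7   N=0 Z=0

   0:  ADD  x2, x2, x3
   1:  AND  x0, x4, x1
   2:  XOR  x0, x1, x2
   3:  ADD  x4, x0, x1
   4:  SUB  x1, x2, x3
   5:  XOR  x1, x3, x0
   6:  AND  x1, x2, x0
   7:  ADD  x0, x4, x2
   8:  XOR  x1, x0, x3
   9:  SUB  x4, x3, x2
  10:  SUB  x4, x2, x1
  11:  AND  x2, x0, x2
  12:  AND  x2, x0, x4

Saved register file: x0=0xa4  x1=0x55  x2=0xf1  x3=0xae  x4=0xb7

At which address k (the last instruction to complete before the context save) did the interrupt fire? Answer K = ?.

K = 2

after  0: x0=0x9e x1=0x55 x2=0xf1 x3=0xae x4=0xb7  N=1 Z=0
after  1: x0=0x15 x1=0x55 x2=0xf1 x3=0xae x4=0xb7  N=0 Z=0
after  2: x0=0xa4 x1=0x55 x2=0xf1 x3=0xae x4=0xb7  N=1 Z=0
-- IRQ taken; context saved, return-PC = 3 --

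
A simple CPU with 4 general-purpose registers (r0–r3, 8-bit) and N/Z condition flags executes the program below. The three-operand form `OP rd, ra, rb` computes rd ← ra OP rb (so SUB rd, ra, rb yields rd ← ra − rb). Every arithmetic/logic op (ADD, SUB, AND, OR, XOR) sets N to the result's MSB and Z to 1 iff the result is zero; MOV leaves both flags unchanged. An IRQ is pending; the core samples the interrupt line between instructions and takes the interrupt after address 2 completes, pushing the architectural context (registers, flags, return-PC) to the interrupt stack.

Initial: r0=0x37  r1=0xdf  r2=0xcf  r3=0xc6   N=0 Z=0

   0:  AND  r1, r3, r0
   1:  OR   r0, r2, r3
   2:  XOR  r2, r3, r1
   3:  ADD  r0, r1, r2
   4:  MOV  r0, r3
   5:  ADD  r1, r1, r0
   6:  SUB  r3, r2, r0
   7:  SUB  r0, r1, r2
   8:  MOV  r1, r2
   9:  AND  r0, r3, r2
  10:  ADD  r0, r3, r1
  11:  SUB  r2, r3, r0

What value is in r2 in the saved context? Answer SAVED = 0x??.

after  0: r0=0x37 r1=0x06 r2=0xcf r3=0xc6  N=0 Z=0
after  1: r0=0xcf r1=0x06 r2=0xcf r3=0xc6  N=1 Z=0
after  2: r0=0xcf r1=0x06 r2=0xc0 r3=0xc6  N=1 Z=0
-- IRQ taken; context saved, return-PC = 3 --

SAVED = 0xc0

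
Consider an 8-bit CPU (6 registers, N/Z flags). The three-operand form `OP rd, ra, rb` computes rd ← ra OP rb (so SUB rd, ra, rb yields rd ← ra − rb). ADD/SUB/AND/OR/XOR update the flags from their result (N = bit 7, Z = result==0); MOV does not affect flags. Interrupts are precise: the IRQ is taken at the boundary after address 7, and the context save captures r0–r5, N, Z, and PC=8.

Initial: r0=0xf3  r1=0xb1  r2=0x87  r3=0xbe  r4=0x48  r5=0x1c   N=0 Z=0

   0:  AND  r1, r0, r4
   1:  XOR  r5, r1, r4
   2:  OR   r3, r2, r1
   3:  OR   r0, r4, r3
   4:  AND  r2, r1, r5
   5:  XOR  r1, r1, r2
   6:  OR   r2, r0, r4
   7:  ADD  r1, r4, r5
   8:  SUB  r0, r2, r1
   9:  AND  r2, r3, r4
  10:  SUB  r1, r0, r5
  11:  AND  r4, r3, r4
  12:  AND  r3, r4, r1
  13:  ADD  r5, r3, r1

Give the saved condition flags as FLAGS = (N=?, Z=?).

FLAGS = (N=0, Z=0)

after  0: r0=0xf3 r1=0x40 r2=0x87 r3=0xbe r4=0x48 r5=0x1c  N=0 Z=0
after  1: r0=0xf3 r1=0x40 r2=0x87 r3=0xbe r4=0x48 r5=0x08  N=0 Z=0
after  2: r0=0xf3 r1=0x40 r2=0x87 r3=0xc7 r4=0x48 r5=0x08  N=1 Z=0
after  3: r0=0xcf r1=0x40 r2=0x87 r3=0xc7 r4=0x48 r5=0x08  N=1 Z=0
after  4: r0=0xcf r1=0x40 r2=0x00 r3=0xc7 r4=0x48 r5=0x08  N=0 Z=1
after  5: r0=0xcf r1=0x40 r2=0x00 r3=0xc7 r4=0x48 r5=0x08  N=0 Z=0
after  6: r0=0xcf r1=0x40 r2=0xcf r3=0xc7 r4=0x48 r5=0x08  N=1 Z=0
after  7: r0=0xcf r1=0x50 r2=0xcf r3=0xc7 r4=0x48 r5=0x08  N=0 Z=0
-- IRQ taken; context saved, return-PC = 8 --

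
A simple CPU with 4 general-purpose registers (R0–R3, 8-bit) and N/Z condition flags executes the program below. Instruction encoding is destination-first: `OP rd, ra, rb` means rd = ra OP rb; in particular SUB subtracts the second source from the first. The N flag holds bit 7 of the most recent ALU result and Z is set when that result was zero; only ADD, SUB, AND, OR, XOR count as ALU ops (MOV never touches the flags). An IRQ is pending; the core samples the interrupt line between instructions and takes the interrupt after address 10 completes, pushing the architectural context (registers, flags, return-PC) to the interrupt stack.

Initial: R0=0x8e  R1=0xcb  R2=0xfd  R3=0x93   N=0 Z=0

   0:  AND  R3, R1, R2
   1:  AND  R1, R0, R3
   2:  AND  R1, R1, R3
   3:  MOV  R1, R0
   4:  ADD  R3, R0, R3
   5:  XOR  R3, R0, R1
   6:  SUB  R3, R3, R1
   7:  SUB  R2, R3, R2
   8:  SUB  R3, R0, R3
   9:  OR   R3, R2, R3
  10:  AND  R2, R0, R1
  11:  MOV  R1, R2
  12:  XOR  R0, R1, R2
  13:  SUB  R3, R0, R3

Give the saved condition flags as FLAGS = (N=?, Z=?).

FLAGS = (N=1, Z=0)

after  0: R0=0x8e R1=0xcb R2=0xfd R3=0xc9  N=1 Z=0
after  1: R0=0x8e R1=0x88 R2=0xfd R3=0xc9  N=1 Z=0
after  2: R0=0x8e R1=0x88 R2=0xfd R3=0xc9  N=1 Z=0
after  3: R0=0x8e R1=0x8e R2=0xfd R3=0xc9  N=1 Z=0
after  4: R0=0x8e R1=0x8e R2=0xfd R3=0x57  N=0 Z=0
after  5: R0=0x8e R1=0x8e R2=0xfd R3=0x00  N=0 Z=1
after  6: R0=0x8e R1=0x8e R2=0xfd R3=0x72  N=0 Z=0
after  7: R0=0x8e R1=0x8e R2=0x75 R3=0x72  N=0 Z=0
after  8: R0=0x8e R1=0x8e R2=0x75 R3=0x1c  N=0 Z=0
after  9: R0=0x8e R1=0x8e R2=0x75 R3=0x7d  N=0 Z=0
after 10: R0=0x8e R1=0x8e R2=0x8e R3=0x7d  N=1 Z=0
-- IRQ taken; context saved, return-PC = 11 --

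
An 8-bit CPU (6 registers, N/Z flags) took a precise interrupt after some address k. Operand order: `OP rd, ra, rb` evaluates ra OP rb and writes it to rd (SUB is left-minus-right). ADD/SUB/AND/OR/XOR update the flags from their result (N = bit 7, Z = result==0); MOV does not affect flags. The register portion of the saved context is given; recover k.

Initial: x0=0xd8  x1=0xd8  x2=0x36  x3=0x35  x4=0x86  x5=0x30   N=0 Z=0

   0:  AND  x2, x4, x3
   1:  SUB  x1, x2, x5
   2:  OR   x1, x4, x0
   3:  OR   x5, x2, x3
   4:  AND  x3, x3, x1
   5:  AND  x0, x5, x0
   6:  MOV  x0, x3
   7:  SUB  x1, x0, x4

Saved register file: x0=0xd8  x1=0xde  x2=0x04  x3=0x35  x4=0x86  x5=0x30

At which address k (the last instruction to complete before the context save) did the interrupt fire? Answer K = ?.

after  0: x0=0xd8 x1=0xd8 x2=0x04 x3=0x35 x4=0x86 x5=0x30  N=0 Z=0
after  1: x0=0xd8 x1=0xd4 x2=0x04 x3=0x35 x4=0x86 x5=0x30  N=1 Z=0
after  2: x0=0xd8 x1=0xde x2=0x04 x3=0x35 x4=0x86 x5=0x30  N=1 Z=0
-- IRQ taken; context saved, return-PC = 3 --

K = 2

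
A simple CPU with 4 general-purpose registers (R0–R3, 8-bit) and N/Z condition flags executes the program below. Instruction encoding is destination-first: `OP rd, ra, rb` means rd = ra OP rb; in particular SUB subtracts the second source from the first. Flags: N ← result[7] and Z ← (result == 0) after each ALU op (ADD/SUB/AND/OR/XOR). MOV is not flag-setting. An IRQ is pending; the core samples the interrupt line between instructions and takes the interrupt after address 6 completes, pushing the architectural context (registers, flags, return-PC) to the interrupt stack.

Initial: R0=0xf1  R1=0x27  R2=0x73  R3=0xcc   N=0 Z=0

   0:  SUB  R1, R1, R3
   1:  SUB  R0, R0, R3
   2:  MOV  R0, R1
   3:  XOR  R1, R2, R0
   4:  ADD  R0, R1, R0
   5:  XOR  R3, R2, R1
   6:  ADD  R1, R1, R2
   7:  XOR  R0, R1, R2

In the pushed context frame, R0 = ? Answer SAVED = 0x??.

SAVED = 0x83

after  0: R0=0xf1 R1=0x5b R2=0x73 R3=0xcc  N=0 Z=0
after  1: R0=0x25 R1=0x5b R2=0x73 R3=0xcc  N=0 Z=0
after  2: R0=0x5b R1=0x5b R2=0x73 R3=0xcc  N=0 Z=0
after  3: R0=0x5b R1=0x28 R2=0x73 R3=0xcc  N=0 Z=0
after  4: R0=0x83 R1=0x28 R2=0x73 R3=0xcc  N=1 Z=0
after  5: R0=0x83 R1=0x28 R2=0x73 R3=0x5b  N=0 Z=0
after  6: R0=0x83 R1=0x9b R2=0x73 R3=0x5b  N=1 Z=0
-- IRQ taken; context saved, return-PC = 7 --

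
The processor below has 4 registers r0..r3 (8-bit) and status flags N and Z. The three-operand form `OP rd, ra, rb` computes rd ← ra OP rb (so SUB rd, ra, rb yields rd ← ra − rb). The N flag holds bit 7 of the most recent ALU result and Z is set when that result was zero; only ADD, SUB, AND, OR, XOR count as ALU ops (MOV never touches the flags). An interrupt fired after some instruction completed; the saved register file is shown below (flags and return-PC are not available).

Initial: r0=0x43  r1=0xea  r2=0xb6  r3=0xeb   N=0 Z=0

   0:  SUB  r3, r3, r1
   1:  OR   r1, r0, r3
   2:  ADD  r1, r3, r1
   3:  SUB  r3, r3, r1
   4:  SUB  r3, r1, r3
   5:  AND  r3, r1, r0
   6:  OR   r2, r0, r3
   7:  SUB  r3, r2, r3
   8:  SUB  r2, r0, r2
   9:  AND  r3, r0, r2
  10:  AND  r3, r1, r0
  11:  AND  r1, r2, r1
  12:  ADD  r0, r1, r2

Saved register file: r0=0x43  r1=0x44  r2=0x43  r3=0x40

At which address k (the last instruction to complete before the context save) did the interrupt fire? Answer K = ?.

after  0: r0=0x43 r1=0xea r2=0xb6 r3=0x01  N=0 Z=0
after  1: r0=0x43 r1=0x43 r2=0xb6 r3=0x01  N=0 Z=0
after  2: r0=0x43 r1=0x44 r2=0xb6 r3=0x01  N=0 Z=0
after  3: r0=0x43 r1=0x44 r2=0xb6 r3=0xbd  N=1 Z=0
after  4: r0=0x43 r1=0x44 r2=0xb6 r3=0x87  N=1 Z=0
after  5: r0=0x43 r1=0x44 r2=0xb6 r3=0x40  N=0 Z=0
after  6: r0=0x43 r1=0x44 r2=0x43 r3=0x40  N=0 Z=0
-- IRQ taken; context saved, return-PC = 7 --

K = 6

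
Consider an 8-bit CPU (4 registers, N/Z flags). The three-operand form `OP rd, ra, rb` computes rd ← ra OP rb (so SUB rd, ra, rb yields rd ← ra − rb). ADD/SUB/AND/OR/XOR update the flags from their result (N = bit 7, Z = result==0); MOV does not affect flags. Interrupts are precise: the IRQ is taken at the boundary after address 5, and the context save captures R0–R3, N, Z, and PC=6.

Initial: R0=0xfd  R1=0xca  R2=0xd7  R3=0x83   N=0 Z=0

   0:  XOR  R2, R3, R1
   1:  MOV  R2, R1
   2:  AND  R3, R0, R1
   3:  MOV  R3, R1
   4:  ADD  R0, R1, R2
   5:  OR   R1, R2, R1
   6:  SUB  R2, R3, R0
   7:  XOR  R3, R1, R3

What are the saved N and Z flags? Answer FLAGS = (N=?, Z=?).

FLAGS = (N=1, Z=0)

after  0: R0=0xfd R1=0xca R2=0x49 R3=0x83  N=0 Z=0
after  1: R0=0xfd R1=0xca R2=0xca R3=0x83  N=0 Z=0
after  2: R0=0xfd R1=0xca R2=0xca R3=0xc8  N=1 Z=0
after  3: R0=0xfd R1=0xca R2=0xca R3=0xca  N=1 Z=0
after  4: R0=0x94 R1=0xca R2=0xca R3=0xca  N=1 Z=0
after  5: R0=0x94 R1=0xca R2=0xca R3=0xca  N=1 Z=0
-- IRQ taken; context saved, return-PC = 6 --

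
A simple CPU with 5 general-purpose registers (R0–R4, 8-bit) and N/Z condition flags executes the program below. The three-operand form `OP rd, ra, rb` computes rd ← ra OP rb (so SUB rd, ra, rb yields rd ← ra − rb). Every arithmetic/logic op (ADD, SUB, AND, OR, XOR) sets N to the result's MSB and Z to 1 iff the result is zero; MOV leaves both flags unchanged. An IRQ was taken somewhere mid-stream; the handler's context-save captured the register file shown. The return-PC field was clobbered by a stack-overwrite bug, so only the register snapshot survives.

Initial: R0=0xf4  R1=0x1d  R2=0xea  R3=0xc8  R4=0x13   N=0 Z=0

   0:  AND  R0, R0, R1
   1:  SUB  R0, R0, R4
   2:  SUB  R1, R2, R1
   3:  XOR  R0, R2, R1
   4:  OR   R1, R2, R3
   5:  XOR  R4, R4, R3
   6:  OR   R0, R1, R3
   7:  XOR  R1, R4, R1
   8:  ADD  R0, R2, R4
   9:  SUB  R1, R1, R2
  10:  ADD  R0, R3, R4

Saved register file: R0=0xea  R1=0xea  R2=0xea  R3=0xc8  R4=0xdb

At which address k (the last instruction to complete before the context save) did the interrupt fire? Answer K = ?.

after  0: R0=0x14 R1=0x1d R2=0xea R3=0xc8 R4=0x13  N=0 Z=0
after  1: R0=0x01 R1=0x1d R2=0xea R3=0xc8 R4=0x13  N=0 Z=0
after  2: R0=0x01 R1=0xcd R2=0xea R3=0xc8 R4=0x13  N=1 Z=0
after  3: R0=0x27 R1=0xcd R2=0xea R3=0xc8 R4=0x13  N=0 Z=0
after  4: R0=0x27 R1=0xea R2=0xea R3=0xc8 R4=0x13  N=1 Z=0
after  5: R0=0x27 R1=0xea R2=0xea R3=0xc8 R4=0xdb  N=1 Z=0
after  6: R0=0xea R1=0xea R2=0xea R3=0xc8 R4=0xdb  N=1 Z=0
-- IRQ taken; context saved, return-PC = 7 --

K = 6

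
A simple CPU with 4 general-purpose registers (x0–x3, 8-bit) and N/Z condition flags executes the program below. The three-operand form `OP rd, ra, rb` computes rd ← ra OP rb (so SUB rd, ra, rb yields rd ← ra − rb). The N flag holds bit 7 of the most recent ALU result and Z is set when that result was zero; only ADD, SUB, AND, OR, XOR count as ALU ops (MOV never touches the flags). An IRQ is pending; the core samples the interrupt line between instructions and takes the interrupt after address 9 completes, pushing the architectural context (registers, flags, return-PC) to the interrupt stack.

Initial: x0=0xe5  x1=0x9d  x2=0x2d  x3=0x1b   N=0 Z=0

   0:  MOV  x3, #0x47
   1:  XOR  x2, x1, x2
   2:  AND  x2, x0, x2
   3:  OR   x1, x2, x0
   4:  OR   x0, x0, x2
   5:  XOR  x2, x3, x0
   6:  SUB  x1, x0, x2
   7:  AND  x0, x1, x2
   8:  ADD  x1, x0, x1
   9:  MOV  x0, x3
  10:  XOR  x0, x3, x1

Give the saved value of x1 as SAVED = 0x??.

SAVED = 0x45

after  0: x0=0xe5 x1=0x9d x2=0x2d x3=0x47  N=0 Z=0
after  1: x0=0xe5 x1=0x9d x2=0xb0 x3=0x47  N=1 Z=0
after  2: x0=0xe5 x1=0x9d x2=0xa0 x3=0x47  N=1 Z=0
after  3: x0=0xe5 x1=0xe5 x2=0xa0 x3=0x47  N=1 Z=0
after  4: x0=0xe5 x1=0xe5 x2=0xa0 x3=0x47  N=1 Z=0
after  5: x0=0xe5 x1=0xe5 x2=0xa2 x3=0x47  N=1 Z=0
after  6: x0=0xe5 x1=0x43 x2=0xa2 x3=0x47  N=0 Z=0
after  7: x0=0x02 x1=0x43 x2=0xa2 x3=0x47  N=0 Z=0
after  8: x0=0x02 x1=0x45 x2=0xa2 x3=0x47  N=0 Z=0
after  9: x0=0x47 x1=0x45 x2=0xa2 x3=0x47  N=0 Z=0
-- IRQ taken; context saved, return-PC = 10 --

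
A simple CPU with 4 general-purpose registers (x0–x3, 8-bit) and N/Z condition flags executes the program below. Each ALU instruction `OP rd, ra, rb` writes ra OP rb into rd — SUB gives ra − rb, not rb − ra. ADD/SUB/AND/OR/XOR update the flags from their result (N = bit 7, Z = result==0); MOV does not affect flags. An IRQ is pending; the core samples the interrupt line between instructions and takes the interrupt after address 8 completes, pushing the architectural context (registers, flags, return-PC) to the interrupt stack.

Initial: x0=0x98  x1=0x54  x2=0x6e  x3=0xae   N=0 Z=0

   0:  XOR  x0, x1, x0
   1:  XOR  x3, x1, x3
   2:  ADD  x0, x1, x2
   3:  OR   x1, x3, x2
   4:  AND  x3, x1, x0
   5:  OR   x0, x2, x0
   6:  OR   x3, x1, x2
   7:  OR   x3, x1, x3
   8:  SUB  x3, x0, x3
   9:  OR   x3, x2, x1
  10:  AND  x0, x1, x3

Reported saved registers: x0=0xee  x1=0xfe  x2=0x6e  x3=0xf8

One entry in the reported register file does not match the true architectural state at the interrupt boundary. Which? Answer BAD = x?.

BAD = x3

after  0: x0=0xcc x1=0x54 x2=0x6e x3=0xae  N=1 Z=0
after  1: x0=0xcc x1=0x54 x2=0x6e x3=0xfa  N=1 Z=0
after  2: x0=0xc2 x1=0x54 x2=0x6e x3=0xfa  N=1 Z=0
after  3: x0=0xc2 x1=0xfe x2=0x6e x3=0xfa  N=1 Z=0
after  4: x0=0xc2 x1=0xfe x2=0x6e x3=0xc2  N=1 Z=0
after  5: x0=0xee x1=0xfe x2=0x6e x3=0xc2  N=1 Z=0
after  6: x0=0xee x1=0xfe x2=0x6e x3=0xfe  N=1 Z=0
after  7: x0=0xee x1=0xfe x2=0x6e x3=0xfe  N=1 Z=0
after  8: x0=0xee x1=0xfe x2=0x6e x3=0xf0  N=1 Z=0
-- IRQ taken; context saved, return-PC = 9 --
mismatch: x3: reported 0xf8 vs actual 0xf0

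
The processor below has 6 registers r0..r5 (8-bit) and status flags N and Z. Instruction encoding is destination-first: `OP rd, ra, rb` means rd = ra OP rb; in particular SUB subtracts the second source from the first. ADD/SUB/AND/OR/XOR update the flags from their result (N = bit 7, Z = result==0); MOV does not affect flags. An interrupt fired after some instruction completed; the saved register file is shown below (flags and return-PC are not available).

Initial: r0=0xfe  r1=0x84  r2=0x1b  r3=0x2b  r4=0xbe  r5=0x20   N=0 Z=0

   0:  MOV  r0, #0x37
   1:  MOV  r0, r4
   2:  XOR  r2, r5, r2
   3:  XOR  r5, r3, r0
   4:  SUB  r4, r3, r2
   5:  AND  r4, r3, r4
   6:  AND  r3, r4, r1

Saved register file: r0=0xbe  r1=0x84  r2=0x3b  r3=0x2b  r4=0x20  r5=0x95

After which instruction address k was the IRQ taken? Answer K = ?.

K = 5

after  0: r0=0x37 r1=0x84 r2=0x1b r3=0x2b r4=0xbe r5=0x20  N=0 Z=0
after  1: r0=0xbe r1=0x84 r2=0x1b r3=0x2b r4=0xbe r5=0x20  N=0 Z=0
after  2: r0=0xbe r1=0x84 r2=0x3b r3=0x2b r4=0xbe r5=0x20  N=0 Z=0
after  3: r0=0xbe r1=0x84 r2=0x3b r3=0x2b r4=0xbe r5=0x95  N=1 Z=0
after  4: r0=0xbe r1=0x84 r2=0x3b r3=0x2b r4=0xf0 r5=0x95  N=1 Z=0
after  5: r0=0xbe r1=0x84 r2=0x3b r3=0x2b r4=0x20 r5=0x95  N=0 Z=0
-- IRQ taken; context saved, return-PC = 6 --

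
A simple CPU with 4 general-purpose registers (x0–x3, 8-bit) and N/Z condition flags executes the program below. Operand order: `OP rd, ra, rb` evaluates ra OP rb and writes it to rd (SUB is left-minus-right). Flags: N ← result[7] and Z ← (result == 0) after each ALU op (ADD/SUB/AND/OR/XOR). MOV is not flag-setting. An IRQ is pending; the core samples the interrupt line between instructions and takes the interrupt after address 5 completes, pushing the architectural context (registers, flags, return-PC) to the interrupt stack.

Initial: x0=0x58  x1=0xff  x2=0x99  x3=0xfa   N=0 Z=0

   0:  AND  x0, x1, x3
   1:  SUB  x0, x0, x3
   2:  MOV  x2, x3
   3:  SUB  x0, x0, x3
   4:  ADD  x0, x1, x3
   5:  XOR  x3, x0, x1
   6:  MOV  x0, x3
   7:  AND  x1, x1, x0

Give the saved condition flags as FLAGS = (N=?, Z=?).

FLAGS = (N=0, Z=0)

after  0: x0=0xfa x1=0xff x2=0x99 x3=0xfa  N=1 Z=0
after  1: x0=0x00 x1=0xff x2=0x99 x3=0xfa  N=0 Z=1
after  2: x0=0x00 x1=0xff x2=0xfa x3=0xfa  N=0 Z=1
after  3: x0=0x06 x1=0xff x2=0xfa x3=0xfa  N=0 Z=0
after  4: x0=0xf9 x1=0xff x2=0xfa x3=0xfa  N=1 Z=0
after  5: x0=0xf9 x1=0xff x2=0xfa x3=0x06  N=0 Z=0
-- IRQ taken; context saved, return-PC = 6 --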